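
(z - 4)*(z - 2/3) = z^2 - 14*z/3 + 8/3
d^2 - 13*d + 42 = (d - 7)*(d - 6)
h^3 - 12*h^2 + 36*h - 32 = (h - 8)*(h - 2)^2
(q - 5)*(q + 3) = q^2 - 2*q - 15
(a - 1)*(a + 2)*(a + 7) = a^3 + 8*a^2 + 5*a - 14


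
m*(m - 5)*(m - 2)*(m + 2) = m^4 - 5*m^3 - 4*m^2 + 20*m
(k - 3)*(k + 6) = k^2 + 3*k - 18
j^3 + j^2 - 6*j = j*(j - 2)*(j + 3)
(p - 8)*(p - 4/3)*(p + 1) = p^3 - 25*p^2/3 + 4*p/3 + 32/3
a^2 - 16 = (a - 4)*(a + 4)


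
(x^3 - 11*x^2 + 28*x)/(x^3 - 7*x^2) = (x - 4)/x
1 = 1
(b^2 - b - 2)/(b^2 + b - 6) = (b + 1)/(b + 3)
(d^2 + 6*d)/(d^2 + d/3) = 3*(d + 6)/(3*d + 1)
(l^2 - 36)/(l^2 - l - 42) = (l - 6)/(l - 7)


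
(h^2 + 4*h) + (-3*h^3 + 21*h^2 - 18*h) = -3*h^3 + 22*h^2 - 14*h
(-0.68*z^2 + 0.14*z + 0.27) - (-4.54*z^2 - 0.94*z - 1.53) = 3.86*z^2 + 1.08*z + 1.8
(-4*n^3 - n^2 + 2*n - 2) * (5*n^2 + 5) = -20*n^5 - 5*n^4 - 10*n^3 - 15*n^2 + 10*n - 10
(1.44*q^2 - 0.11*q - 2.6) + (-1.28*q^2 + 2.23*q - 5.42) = 0.16*q^2 + 2.12*q - 8.02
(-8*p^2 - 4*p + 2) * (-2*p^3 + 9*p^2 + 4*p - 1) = 16*p^5 - 64*p^4 - 72*p^3 + 10*p^2 + 12*p - 2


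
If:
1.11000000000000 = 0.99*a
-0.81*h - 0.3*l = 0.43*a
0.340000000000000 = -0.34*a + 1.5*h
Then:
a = 1.12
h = 0.48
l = -2.91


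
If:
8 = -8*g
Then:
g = -1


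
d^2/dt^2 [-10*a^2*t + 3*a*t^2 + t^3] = 6*a + 6*t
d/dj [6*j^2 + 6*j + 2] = 12*j + 6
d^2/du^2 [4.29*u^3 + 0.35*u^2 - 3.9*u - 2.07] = 25.74*u + 0.7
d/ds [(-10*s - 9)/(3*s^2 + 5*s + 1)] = (30*s^2 + 54*s + 35)/(9*s^4 + 30*s^3 + 31*s^2 + 10*s + 1)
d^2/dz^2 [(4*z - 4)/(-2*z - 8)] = 20/(z + 4)^3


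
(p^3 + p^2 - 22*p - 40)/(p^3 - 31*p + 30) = (p^2 + 6*p + 8)/(p^2 + 5*p - 6)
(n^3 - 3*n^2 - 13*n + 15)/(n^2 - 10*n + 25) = (n^2 + 2*n - 3)/(n - 5)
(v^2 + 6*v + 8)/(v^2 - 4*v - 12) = (v + 4)/(v - 6)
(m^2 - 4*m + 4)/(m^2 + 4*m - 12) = (m - 2)/(m + 6)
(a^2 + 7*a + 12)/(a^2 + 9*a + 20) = (a + 3)/(a + 5)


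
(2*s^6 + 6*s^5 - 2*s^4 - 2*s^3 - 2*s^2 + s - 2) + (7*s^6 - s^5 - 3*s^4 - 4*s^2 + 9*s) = 9*s^6 + 5*s^5 - 5*s^4 - 2*s^3 - 6*s^2 + 10*s - 2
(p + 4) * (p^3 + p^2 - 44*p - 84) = p^4 + 5*p^3 - 40*p^2 - 260*p - 336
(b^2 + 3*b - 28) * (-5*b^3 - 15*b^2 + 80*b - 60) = -5*b^5 - 30*b^4 + 175*b^3 + 600*b^2 - 2420*b + 1680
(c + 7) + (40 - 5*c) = 47 - 4*c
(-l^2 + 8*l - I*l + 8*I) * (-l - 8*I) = l^3 - 8*l^2 + 9*I*l^2 - 8*l - 72*I*l + 64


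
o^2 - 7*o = o*(o - 7)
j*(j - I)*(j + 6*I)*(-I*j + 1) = -I*j^4 + 6*j^3 - I*j^2 + 6*j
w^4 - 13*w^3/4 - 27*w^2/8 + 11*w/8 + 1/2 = (w - 4)*(w - 1/2)*(w + 1/4)*(w + 1)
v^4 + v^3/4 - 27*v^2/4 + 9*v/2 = v*(v - 2)*(v - 3/4)*(v + 3)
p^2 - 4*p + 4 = (p - 2)^2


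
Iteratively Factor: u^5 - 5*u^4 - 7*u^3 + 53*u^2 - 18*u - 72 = (u - 4)*(u^4 - u^3 - 11*u^2 + 9*u + 18) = (u - 4)*(u + 1)*(u^3 - 2*u^2 - 9*u + 18) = (u - 4)*(u + 1)*(u + 3)*(u^2 - 5*u + 6) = (u - 4)*(u - 3)*(u + 1)*(u + 3)*(u - 2)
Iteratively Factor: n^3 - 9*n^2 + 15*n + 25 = (n + 1)*(n^2 - 10*n + 25) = (n - 5)*(n + 1)*(n - 5)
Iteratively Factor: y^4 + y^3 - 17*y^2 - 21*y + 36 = (y + 3)*(y^3 - 2*y^2 - 11*y + 12) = (y - 1)*(y + 3)*(y^2 - y - 12) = (y - 4)*(y - 1)*(y + 3)*(y + 3)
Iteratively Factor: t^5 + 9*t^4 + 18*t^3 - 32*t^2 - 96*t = (t)*(t^4 + 9*t^3 + 18*t^2 - 32*t - 96) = t*(t + 4)*(t^3 + 5*t^2 - 2*t - 24) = t*(t + 4)^2*(t^2 + t - 6) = t*(t - 2)*(t + 4)^2*(t + 3)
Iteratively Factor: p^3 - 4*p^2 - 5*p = (p)*(p^2 - 4*p - 5) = p*(p + 1)*(p - 5)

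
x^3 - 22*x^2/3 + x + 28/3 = (x - 7)*(x - 4/3)*(x + 1)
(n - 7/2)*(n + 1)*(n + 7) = n^3 + 9*n^2/2 - 21*n - 49/2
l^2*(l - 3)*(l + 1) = l^4 - 2*l^3 - 3*l^2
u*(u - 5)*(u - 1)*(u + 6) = u^4 - 31*u^2 + 30*u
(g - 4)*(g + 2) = g^2 - 2*g - 8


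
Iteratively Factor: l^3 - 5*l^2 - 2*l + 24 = (l - 4)*(l^2 - l - 6) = (l - 4)*(l - 3)*(l + 2)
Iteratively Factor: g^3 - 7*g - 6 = (g + 1)*(g^2 - g - 6) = (g - 3)*(g + 1)*(g + 2)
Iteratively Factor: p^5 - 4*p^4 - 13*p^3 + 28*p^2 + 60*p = (p + 2)*(p^4 - 6*p^3 - p^2 + 30*p) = p*(p + 2)*(p^3 - 6*p^2 - p + 30) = p*(p - 5)*(p + 2)*(p^2 - p - 6) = p*(p - 5)*(p + 2)^2*(p - 3)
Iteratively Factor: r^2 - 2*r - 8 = (r + 2)*(r - 4)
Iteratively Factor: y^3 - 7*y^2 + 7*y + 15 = (y + 1)*(y^2 - 8*y + 15) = (y - 3)*(y + 1)*(y - 5)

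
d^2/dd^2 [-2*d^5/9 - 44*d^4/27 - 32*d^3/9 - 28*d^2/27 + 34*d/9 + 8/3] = -40*d^3/9 - 176*d^2/9 - 64*d/3 - 56/27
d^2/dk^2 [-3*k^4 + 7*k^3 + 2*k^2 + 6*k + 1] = -36*k^2 + 42*k + 4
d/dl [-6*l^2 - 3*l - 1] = -12*l - 3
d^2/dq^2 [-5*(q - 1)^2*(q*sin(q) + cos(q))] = 5*q*(q - 1)^2*sin(q) - 20*q*(q - 1)*cos(q) - 10*q*sin(q) - 5*(q - 1)^2*cos(q) - 10*cos(q)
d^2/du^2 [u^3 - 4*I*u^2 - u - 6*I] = 6*u - 8*I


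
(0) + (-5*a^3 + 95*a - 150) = -5*a^3 + 95*a - 150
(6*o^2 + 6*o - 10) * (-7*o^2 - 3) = -42*o^4 - 42*o^3 + 52*o^2 - 18*o + 30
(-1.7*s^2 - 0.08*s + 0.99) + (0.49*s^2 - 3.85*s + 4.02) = -1.21*s^2 - 3.93*s + 5.01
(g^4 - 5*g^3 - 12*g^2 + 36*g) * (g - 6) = g^5 - 11*g^4 + 18*g^3 + 108*g^2 - 216*g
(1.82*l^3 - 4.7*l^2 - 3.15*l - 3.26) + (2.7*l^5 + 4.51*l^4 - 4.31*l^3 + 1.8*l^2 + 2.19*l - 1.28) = 2.7*l^5 + 4.51*l^4 - 2.49*l^3 - 2.9*l^2 - 0.96*l - 4.54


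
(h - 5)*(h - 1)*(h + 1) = h^3 - 5*h^2 - h + 5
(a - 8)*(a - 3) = a^2 - 11*a + 24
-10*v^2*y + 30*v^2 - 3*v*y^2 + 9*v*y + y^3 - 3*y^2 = (-5*v + y)*(2*v + y)*(y - 3)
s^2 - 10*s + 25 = (s - 5)^2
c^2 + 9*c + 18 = (c + 3)*(c + 6)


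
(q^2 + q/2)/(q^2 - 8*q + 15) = q*(2*q + 1)/(2*(q^2 - 8*q + 15))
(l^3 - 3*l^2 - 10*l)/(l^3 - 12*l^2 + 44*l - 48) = l*(l^2 - 3*l - 10)/(l^3 - 12*l^2 + 44*l - 48)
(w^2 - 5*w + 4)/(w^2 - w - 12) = (w - 1)/(w + 3)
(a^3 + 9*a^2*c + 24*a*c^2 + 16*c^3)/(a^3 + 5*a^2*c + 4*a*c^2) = (a + 4*c)/a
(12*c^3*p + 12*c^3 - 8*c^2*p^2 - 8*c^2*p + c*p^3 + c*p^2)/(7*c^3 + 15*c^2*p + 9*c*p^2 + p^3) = c*(12*c^2*p + 12*c^2 - 8*c*p^2 - 8*c*p + p^3 + p^2)/(7*c^3 + 15*c^2*p + 9*c*p^2 + p^3)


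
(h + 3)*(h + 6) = h^2 + 9*h + 18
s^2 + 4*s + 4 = (s + 2)^2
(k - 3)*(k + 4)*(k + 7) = k^3 + 8*k^2 - 5*k - 84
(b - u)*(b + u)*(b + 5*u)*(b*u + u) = b^4*u + 5*b^3*u^2 + b^3*u - b^2*u^3 + 5*b^2*u^2 - 5*b*u^4 - b*u^3 - 5*u^4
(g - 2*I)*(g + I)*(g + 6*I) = g^3 + 5*I*g^2 + 8*g + 12*I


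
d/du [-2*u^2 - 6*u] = -4*u - 6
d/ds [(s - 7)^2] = 2*s - 14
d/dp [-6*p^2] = -12*p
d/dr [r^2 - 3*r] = 2*r - 3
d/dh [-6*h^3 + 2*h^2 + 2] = 2*h*(2 - 9*h)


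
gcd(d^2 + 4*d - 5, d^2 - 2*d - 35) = d + 5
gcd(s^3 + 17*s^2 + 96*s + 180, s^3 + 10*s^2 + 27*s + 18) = s + 6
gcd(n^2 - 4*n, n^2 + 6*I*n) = n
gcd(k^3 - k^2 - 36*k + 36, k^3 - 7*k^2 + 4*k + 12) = k - 6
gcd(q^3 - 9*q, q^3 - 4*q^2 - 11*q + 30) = q + 3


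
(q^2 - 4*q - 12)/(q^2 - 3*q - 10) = (q - 6)/(q - 5)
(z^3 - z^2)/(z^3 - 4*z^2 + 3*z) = z/(z - 3)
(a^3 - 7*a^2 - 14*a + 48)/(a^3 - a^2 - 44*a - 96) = (a - 2)/(a + 4)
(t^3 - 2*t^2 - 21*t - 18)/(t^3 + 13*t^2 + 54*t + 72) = (t^2 - 5*t - 6)/(t^2 + 10*t + 24)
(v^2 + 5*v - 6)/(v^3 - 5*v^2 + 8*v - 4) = (v + 6)/(v^2 - 4*v + 4)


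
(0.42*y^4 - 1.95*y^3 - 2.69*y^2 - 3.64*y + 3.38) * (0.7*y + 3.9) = 0.294*y^5 + 0.273*y^4 - 9.488*y^3 - 13.039*y^2 - 11.83*y + 13.182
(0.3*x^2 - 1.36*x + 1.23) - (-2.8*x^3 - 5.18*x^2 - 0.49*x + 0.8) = 2.8*x^3 + 5.48*x^2 - 0.87*x + 0.43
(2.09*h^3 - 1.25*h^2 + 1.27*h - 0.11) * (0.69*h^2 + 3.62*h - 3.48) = 1.4421*h^5 + 6.7033*h^4 - 10.9219*h^3 + 8.8715*h^2 - 4.8178*h + 0.3828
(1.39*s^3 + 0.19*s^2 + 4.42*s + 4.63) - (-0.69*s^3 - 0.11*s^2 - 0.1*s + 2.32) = 2.08*s^3 + 0.3*s^2 + 4.52*s + 2.31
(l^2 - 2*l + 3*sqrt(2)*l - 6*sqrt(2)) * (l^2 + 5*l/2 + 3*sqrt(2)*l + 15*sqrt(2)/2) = l^4 + l^3/2 + 6*sqrt(2)*l^3 + 3*sqrt(2)*l^2 + 13*l^2 - 30*sqrt(2)*l + 9*l - 90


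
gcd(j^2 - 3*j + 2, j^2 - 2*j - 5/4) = 1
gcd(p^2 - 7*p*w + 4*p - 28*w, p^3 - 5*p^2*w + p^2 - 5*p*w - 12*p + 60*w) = p + 4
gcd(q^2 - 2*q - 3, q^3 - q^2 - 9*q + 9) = q - 3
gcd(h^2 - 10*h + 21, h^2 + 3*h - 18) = h - 3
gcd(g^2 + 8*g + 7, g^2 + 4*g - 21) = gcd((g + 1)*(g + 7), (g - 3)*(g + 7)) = g + 7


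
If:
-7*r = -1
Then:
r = 1/7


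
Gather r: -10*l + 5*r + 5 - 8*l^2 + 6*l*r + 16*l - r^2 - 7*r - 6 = -8*l^2 + 6*l - r^2 + r*(6*l - 2) - 1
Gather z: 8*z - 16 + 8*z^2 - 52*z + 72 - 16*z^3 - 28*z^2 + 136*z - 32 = -16*z^3 - 20*z^2 + 92*z + 24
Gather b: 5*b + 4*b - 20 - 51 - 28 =9*b - 99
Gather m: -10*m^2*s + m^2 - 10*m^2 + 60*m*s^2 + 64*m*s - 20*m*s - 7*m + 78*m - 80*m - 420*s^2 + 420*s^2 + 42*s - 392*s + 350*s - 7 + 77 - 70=m^2*(-10*s - 9) + m*(60*s^2 + 44*s - 9)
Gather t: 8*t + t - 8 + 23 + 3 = 9*t + 18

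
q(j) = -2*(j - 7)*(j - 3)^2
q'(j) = -2*(j - 7)*(2*j - 6) - 2*(j - 3)^2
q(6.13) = 17.05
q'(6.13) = -8.70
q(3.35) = 0.89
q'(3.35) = 4.86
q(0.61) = 73.00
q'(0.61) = -72.51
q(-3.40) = 851.97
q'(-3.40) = -348.16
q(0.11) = 115.09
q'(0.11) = -96.35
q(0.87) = 55.62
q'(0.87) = -61.30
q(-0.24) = 152.01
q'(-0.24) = -114.83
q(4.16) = 7.64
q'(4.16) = 10.49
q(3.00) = 0.00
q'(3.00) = 0.00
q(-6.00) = 2106.00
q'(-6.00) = -630.00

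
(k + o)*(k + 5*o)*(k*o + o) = k^3*o + 6*k^2*o^2 + k^2*o + 5*k*o^3 + 6*k*o^2 + 5*o^3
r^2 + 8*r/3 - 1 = (r - 1/3)*(r + 3)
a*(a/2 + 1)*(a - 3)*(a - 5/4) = a^4/2 - 9*a^3/8 - 19*a^2/8 + 15*a/4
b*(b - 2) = b^2 - 2*b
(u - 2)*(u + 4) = u^2 + 2*u - 8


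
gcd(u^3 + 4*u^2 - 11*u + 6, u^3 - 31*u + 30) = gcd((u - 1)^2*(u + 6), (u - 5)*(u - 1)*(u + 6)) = u^2 + 5*u - 6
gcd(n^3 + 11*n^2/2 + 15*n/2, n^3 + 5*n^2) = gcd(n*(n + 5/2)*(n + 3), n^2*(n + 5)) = n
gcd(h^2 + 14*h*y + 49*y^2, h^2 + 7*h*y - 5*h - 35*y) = h + 7*y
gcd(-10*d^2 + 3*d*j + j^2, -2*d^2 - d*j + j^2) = 2*d - j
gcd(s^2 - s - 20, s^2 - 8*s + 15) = s - 5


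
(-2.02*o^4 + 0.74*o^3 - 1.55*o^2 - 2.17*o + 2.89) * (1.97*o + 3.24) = -3.9794*o^5 - 5.087*o^4 - 0.6559*o^3 - 9.2969*o^2 - 1.3375*o + 9.3636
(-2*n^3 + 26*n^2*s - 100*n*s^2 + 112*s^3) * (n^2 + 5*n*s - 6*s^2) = -2*n^5 + 16*n^4*s + 42*n^3*s^2 - 544*n^2*s^3 + 1160*n*s^4 - 672*s^5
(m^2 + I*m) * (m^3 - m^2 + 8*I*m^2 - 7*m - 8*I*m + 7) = m^5 - m^4 + 9*I*m^4 - 15*m^3 - 9*I*m^3 + 15*m^2 - 7*I*m^2 + 7*I*m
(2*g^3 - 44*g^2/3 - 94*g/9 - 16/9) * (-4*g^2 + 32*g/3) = -8*g^5 + 80*g^4 - 344*g^3/3 - 2816*g^2/27 - 512*g/27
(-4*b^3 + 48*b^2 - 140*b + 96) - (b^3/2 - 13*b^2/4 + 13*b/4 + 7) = -9*b^3/2 + 205*b^2/4 - 573*b/4 + 89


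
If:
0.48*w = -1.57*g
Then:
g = -0.305732484076433*w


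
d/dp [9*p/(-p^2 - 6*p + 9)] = 9*(p^2 + 9)/(p^4 + 12*p^3 + 18*p^2 - 108*p + 81)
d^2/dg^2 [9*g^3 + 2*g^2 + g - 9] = 54*g + 4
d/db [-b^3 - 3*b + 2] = -3*b^2 - 3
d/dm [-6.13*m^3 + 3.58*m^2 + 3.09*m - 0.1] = -18.39*m^2 + 7.16*m + 3.09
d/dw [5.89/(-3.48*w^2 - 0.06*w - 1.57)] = (40.9944*w + 0.3534)/(3.48*w^2 + 0.06*w + 1.57)^2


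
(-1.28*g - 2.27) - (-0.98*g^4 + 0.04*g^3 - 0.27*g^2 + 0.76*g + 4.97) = 0.98*g^4 - 0.04*g^3 + 0.27*g^2 - 2.04*g - 7.24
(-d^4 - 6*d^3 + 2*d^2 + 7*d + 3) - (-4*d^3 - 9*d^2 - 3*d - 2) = -d^4 - 2*d^3 + 11*d^2 + 10*d + 5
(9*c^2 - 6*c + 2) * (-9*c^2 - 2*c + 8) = -81*c^4 + 36*c^3 + 66*c^2 - 52*c + 16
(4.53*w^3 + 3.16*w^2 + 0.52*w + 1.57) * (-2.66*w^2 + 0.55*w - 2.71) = -12.0498*w^5 - 5.9141*w^4 - 11.9215*w^3 - 12.4538*w^2 - 0.5457*w - 4.2547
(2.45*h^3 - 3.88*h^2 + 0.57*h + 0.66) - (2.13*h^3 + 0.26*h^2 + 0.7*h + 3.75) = 0.32*h^3 - 4.14*h^2 - 0.13*h - 3.09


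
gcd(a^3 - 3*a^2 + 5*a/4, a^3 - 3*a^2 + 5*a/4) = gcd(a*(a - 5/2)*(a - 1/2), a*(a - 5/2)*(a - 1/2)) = a^3 - 3*a^2 + 5*a/4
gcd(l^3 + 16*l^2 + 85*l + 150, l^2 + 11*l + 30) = l^2 + 11*l + 30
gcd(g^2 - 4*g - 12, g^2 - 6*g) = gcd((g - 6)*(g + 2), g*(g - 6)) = g - 6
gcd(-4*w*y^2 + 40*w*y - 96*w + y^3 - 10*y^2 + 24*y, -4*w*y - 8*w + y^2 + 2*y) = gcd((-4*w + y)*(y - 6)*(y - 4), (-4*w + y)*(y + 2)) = -4*w + y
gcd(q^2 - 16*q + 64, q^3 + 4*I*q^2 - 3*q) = 1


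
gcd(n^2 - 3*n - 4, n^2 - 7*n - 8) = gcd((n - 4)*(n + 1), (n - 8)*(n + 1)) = n + 1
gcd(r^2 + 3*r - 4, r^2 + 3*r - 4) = r^2 + 3*r - 4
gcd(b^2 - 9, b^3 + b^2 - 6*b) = b + 3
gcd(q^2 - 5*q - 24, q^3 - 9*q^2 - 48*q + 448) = q - 8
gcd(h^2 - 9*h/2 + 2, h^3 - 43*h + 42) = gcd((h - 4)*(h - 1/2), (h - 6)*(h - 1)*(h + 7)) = 1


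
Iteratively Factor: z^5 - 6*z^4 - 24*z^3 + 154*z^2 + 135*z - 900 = (z - 3)*(z^4 - 3*z^3 - 33*z^2 + 55*z + 300) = (z - 5)*(z - 3)*(z^3 + 2*z^2 - 23*z - 60) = (z - 5)*(z - 3)*(z + 4)*(z^2 - 2*z - 15) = (z - 5)^2*(z - 3)*(z + 4)*(z + 3)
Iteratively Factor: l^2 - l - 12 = (l - 4)*(l + 3)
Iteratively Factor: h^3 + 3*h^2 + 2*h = (h)*(h^2 + 3*h + 2) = h*(h + 1)*(h + 2)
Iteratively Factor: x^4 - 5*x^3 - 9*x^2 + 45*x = (x - 5)*(x^3 - 9*x) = x*(x - 5)*(x^2 - 9) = x*(x - 5)*(x + 3)*(x - 3)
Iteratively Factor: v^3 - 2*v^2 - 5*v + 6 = (v - 1)*(v^2 - v - 6) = (v - 1)*(v + 2)*(v - 3)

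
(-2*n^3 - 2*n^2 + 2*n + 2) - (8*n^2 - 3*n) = -2*n^3 - 10*n^2 + 5*n + 2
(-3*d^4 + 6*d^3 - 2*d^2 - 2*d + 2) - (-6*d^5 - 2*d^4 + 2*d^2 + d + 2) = 6*d^5 - d^4 + 6*d^3 - 4*d^2 - 3*d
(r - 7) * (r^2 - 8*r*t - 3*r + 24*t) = r^3 - 8*r^2*t - 10*r^2 + 80*r*t + 21*r - 168*t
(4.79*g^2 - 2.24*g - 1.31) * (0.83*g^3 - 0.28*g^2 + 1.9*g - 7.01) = 3.9757*g^5 - 3.2004*g^4 + 8.6409*g^3 - 37.4671*g^2 + 13.2134*g + 9.1831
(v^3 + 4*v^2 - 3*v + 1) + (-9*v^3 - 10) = -8*v^3 + 4*v^2 - 3*v - 9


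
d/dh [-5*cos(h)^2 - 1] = 5*sin(2*h)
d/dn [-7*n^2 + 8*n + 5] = 8 - 14*n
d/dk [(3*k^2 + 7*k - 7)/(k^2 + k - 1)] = 4*k*(2 - k)/(k^4 + 2*k^3 - k^2 - 2*k + 1)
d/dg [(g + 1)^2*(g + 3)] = (g + 1)*(3*g + 7)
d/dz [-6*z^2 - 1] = -12*z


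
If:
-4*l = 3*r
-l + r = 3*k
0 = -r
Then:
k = 0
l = 0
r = 0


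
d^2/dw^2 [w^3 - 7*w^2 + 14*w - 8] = 6*w - 14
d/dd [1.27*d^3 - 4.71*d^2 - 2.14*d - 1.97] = 3.81*d^2 - 9.42*d - 2.14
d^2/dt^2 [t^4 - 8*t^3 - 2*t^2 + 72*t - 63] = 12*t^2 - 48*t - 4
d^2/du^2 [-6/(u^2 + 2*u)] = 12*(u*(u + 2) - 4*(u + 1)^2)/(u^3*(u + 2)^3)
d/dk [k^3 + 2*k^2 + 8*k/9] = 3*k^2 + 4*k + 8/9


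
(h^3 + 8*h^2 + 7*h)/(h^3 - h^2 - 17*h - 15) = h*(h + 7)/(h^2 - 2*h - 15)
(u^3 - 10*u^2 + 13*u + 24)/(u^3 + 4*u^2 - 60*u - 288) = (u^2 - 2*u - 3)/(u^2 + 12*u + 36)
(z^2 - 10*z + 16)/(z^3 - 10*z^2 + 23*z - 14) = (z - 8)/(z^2 - 8*z + 7)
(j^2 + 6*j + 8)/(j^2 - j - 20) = (j + 2)/(j - 5)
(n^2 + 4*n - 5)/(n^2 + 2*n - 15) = (n - 1)/(n - 3)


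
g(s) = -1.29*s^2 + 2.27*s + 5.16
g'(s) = 2.27 - 2.58*s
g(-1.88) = -3.67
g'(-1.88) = 7.12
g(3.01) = 0.31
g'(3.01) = -5.50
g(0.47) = 5.94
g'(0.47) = 1.06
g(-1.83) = -3.31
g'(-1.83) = 6.99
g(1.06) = 6.12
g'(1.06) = -0.46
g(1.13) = 6.08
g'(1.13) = -0.65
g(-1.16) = 0.79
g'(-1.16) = 5.26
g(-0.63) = 3.22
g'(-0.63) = 3.90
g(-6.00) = -54.90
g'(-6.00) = 17.75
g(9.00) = -78.90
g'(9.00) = -20.95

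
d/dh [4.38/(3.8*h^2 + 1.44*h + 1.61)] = (-33.288*h - 6.3072)/(3.8*h^2 + 1.44*h + 1.61)^2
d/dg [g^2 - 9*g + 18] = 2*g - 9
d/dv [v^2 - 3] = 2*v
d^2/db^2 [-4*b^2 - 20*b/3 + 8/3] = -8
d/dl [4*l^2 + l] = 8*l + 1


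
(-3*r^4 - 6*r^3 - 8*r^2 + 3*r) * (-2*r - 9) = 6*r^5 + 39*r^4 + 70*r^3 + 66*r^2 - 27*r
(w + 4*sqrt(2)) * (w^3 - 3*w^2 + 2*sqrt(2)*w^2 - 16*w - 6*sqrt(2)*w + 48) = w^4 - 3*w^3 + 6*sqrt(2)*w^3 - 18*sqrt(2)*w^2 - 64*sqrt(2)*w + 192*sqrt(2)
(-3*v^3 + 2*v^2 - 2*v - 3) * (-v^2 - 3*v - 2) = 3*v^5 + 7*v^4 + 2*v^3 + 5*v^2 + 13*v + 6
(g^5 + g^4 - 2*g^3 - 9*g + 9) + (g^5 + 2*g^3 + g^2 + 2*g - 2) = 2*g^5 + g^4 + g^2 - 7*g + 7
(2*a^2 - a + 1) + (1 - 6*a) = 2*a^2 - 7*a + 2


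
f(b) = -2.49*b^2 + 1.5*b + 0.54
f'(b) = 1.5 - 4.98*b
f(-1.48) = -7.13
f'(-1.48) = 8.87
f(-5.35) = -78.76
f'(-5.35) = 28.14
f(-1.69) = -9.11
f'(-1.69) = 9.92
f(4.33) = -39.65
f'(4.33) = -20.06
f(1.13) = -0.94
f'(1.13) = -4.13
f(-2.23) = -15.19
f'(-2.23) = 12.61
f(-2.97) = -25.88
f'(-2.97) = 16.29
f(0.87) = -0.04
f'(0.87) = -2.83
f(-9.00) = -214.65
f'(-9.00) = 46.32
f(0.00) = 0.54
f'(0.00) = 1.50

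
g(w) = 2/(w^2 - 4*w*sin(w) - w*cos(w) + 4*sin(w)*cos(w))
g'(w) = 2*(-w*sin(w) + 4*w*cos(w) - 2*w + 4*sin(w)^2 + 4*sin(w) - 4*cos(w)^2 + cos(w))/(w^2 - 4*w*sin(w) - w*cos(w) + 4*sin(w)*cos(w))^2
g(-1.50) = -0.51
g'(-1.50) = 0.15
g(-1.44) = -0.50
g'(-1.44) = 0.09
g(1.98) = -0.50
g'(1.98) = -0.36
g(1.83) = -0.47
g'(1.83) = -0.02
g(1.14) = -1.11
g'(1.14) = 3.23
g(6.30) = 0.06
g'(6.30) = 0.02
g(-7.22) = 0.06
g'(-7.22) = -0.02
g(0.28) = 3.56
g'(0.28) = -5.59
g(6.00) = 0.06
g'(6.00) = 0.01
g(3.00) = 0.21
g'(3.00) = -0.48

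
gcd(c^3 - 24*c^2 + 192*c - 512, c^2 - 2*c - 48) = c - 8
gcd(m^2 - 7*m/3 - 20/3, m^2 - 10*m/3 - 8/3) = m - 4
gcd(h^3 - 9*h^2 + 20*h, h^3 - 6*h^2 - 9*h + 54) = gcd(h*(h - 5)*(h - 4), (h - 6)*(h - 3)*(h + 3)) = 1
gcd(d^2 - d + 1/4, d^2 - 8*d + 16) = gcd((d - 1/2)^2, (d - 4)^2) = 1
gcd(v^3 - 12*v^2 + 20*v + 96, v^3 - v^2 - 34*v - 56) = v + 2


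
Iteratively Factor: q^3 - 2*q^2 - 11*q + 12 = (q + 3)*(q^2 - 5*q + 4) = (q - 4)*(q + 3)*(q - 1)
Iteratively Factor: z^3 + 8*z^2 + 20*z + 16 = (z + 2)*(z^2 + 6*z + 8) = (z + 2)*(z + 4)*(z + 2)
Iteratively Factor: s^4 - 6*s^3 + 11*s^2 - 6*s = (s - 3)*(s^3 - 3*s^2 + 2*s) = (s - 3)*(s - 1)*(s^2 - 2*s) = (s - 3)*(s - 2)*(s - 1)*(s)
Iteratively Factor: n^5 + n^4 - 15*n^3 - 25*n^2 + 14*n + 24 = (n - 4)*(n^4 + 5*n^3 + 5*n^2 - 5*n - 6) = (n - 4)*(n + 2)*(n^3 + 3*n^2 - n - 3) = (n - 4)*(n + 2)*(n + 3)*(n^2 - 1) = (n - 4)*(n + 1)*(n + 2)*(n + 3)*(n - 1)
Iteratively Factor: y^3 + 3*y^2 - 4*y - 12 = (y + 2)*(y^2 + y - 6) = (y - 2)*(y + 2)*(y + 3)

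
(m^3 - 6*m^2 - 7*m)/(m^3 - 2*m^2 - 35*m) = (m + 1)/(m + 5)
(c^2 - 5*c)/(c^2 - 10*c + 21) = c*(c - 5)/(c^2 - 10*c + 21)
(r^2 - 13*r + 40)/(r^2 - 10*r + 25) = (r - 8)/(r - 5)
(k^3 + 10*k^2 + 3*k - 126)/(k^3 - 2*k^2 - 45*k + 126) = (k + 6)/(k - 6)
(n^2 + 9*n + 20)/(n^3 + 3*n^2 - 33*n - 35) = (n^2 + 9*n + 20)/(n^3 + 3*n^2 - 33*n - 35)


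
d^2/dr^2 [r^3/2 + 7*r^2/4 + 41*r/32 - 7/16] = 3*r + 7/2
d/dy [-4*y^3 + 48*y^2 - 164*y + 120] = -12*y^2 + 96*y - 164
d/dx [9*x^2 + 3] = 18*x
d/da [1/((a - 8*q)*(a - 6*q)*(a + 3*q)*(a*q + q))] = (-(a + 1)*(a - 8*q)*(a - 6*q) - (a + 1)*(a - 8*q)*(a + 3*q) - (a + 1)*(a - 6*q)*(a + 3*q) - (a - 8*q)*(a - 6*q)*(a + 3*q))/(q*(a + 1)^2*(a - 8*q)^2*(a - 6*q)^2*(a + 3*q)^2)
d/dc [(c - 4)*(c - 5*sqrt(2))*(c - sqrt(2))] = 3*c^2 - 12*sqrt(2)*c - 8*c + 10 + 24*sqrt(2)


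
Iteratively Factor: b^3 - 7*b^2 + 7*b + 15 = (b + 1)*(b^2 - 8*b + 15) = (b - 5)*(b + 1)*(b - 3)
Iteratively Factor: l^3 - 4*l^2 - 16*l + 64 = (l - 4)*(l^2 - 16) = (l - 4)*(l + 4)*(l - 4)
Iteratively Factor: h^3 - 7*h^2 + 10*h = (h - 5)*(h^2 - 2*h) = (h - 5)*(h - 2)*(h)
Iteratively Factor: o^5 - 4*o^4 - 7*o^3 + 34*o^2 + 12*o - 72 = (o + 2)*(o^4 - 6*o^3 + 5*o^2 + 24*o - 36) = (o - 3)*(o + 2)*(o^3 - 3*o^2 - 4*o + 12) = (o - 3)*(o + 2)^2*(o^2 - 5*o + 6) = (o - 3)*(o - 2)*(o + 2)^2*(o - 3)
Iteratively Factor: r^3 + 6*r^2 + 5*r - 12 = (r + 3)*(r^2 + 3*r - 4) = (r - 1)*(r + 3)*(r + 4)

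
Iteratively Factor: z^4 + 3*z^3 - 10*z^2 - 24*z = (z - 3)*(z^3 + 6*z^2 + 8*z) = (z - 3)*(z + 4)*(z^2 + 2*z) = (z - 3)*(z + 2)*(z + 4)*(z)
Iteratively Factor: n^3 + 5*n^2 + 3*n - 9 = (n + 3)*(n^2 + 2*n - 3) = (n - 1)*(n + 3)*(n + 3)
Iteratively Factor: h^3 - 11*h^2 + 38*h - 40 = (h - 4)*(h^2 - 7*h + 10) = (h - 5)*(h - 4)*(h - 2)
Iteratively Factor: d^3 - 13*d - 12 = (d + 1)*(d^2 - d - 12) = (d + 1)*(d + 3)*(d - 4)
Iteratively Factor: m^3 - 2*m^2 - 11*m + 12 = (m - 1)*(m^2 - m - 12) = (m - 4)*(m - 1)*(m + 3)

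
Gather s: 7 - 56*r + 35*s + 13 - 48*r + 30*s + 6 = -104*r + 65*s + 26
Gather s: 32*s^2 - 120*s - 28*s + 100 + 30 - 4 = 32*s^2 - 148*s + 126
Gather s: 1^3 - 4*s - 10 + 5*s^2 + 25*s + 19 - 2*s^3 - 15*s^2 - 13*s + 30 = -2*s^3 - 10*s^2 + 8*s + 40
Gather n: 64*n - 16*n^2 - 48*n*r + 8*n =-16*n^2 + n*(72 - 48*r)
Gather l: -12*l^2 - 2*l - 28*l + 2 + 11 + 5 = -12*l^2 - 30*l + 18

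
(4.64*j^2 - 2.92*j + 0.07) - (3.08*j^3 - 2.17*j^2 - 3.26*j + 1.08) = -3.08*j^3 + 6.81*j^2 + 0.34*j - 1.01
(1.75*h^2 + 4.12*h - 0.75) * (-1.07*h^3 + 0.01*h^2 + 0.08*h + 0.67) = -1.8725*h^5 - 4.3909*h^4 + 0.9837*h^3 + 1.4946*h^2 + 2.7004*h - 0.5025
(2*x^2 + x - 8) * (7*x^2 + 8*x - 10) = 14*x^4 + 23*x^3 - 68*x^2 - 74*x + 80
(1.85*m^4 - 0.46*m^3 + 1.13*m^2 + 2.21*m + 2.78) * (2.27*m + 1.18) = 4.1995*m^5 + 1.1388*m^4 + 2.0223*m^3 + 6.3501*m^2 + 8.9184*m + 3.2804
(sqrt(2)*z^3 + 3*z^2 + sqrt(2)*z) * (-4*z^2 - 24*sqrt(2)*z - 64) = -4*sqrt(2)*z^5 - 60*z^4 - 140*sqrt(2)*z^3 - 240*z^2 - 64*sqrt(2)*z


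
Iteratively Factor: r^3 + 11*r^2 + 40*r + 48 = (r + 4)*(r^2 + 7*r + 12) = (r + 4)^2*(r + 3)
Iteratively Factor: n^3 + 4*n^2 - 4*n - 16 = (n + 2)*(n^2 + 2*n - 8) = (n - 2)*(n + 2)*(n + 4)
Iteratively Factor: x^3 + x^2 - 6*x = (x)*(x^2 + x - 6) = x*(x - 2)*(x + 3)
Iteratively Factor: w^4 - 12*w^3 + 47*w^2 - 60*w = (w - 5)*(w^3 - 7*w^2 + 12*w) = (w - 5)*(w - 3)*(w^2 - 4*w) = w*(w - 5)*(w - 3)*(w - 4)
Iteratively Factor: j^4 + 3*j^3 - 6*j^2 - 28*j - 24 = (j + 2)*(j^3 + j^2 - 8*j - 12) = (j + 2)^2*(j^2 - j - 6) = (j - 3)*(j + 2)^2*(j + 2)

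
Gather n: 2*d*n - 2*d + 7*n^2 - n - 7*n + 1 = -2*d + 7*n^2 + n*(2*d - 8) + 1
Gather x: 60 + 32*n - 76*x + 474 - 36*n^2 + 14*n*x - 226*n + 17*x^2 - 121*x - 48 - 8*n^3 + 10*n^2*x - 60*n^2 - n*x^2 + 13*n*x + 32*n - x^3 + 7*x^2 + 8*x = -8*n^3 - 96*n^2 - 162*n - x^3 + x^2*(24 - n) + x*(10*n^2 + 27*n - 189) + 486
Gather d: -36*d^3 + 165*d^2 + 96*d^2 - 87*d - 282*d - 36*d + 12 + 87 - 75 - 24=-36*d^3 + 261*d^2 - 405*d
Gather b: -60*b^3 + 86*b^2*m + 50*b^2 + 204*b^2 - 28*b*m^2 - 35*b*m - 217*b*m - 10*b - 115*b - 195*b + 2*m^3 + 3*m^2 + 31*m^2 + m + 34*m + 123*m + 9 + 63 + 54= -60*b^3 + b^2*(86*m + 254) + b*(-28*m^2 - 252*m - 320) + 2*m^3 + 34*m^2 + 158*m + 126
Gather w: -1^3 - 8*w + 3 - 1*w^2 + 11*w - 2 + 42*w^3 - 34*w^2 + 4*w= 42*w^3 - 35*w^2 + 7*w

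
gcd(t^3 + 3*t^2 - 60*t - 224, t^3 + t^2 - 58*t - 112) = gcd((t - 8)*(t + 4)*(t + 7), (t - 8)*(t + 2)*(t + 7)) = t^2 - t - 56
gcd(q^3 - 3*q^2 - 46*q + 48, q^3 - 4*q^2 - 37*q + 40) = q^2 - 9*q + 8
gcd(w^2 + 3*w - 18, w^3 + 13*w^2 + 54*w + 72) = w + 6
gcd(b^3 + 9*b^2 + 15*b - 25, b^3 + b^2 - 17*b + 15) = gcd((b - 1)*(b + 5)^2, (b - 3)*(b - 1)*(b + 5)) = b^2 + 4*b - 5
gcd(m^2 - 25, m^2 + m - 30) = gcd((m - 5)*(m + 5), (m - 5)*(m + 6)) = m - 5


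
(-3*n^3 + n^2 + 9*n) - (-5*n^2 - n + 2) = -3*n^3 + 6*n^2 + 10*n - 2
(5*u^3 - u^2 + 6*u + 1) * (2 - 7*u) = -35*u^4 + 17*u^3 - 44*u^2 + 5*u + 2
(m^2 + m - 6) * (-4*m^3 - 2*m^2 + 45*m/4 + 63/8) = -4*m^5 - 6*m^4 + 133*m^3/4 + 249*m^2/8 - 477*m/8 - 189/4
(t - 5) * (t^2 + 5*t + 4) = t^3 - 21*t - 20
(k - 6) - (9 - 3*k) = 4*k - 15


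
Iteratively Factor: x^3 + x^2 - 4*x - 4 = (x + 2)*(x^2 - x - 2) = (x + 1)*(x + 2)*(x - 2)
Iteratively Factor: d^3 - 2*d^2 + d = (d - 1)*(d^2 - d) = (d - 1)^2*(d)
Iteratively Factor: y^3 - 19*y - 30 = (y + 3)*(y^2 - 3*y - 10) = (y + 2)*(y + 3)*(y - 5)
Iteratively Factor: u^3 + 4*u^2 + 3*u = (u + 1)*(u^2 + 3*u) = (u + 1)*(u + 3)*(u)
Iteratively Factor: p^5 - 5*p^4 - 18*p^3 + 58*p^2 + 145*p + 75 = (p + 1)*(p^4 - 6*p^3 - 12*p^2 + 70*p + 75) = (p + 1)*(p + 3)*(p^3 - 9*p^2 + 15*p + 25) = (p - 5)*(p + 1)*(p + 3)*(p^2 - 4*p - 5) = (p - 5)*(p + 1)^2*(p + 3)*(p - 5)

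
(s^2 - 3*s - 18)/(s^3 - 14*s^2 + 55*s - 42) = (s + 3)/(s^2 - 8*s + 7)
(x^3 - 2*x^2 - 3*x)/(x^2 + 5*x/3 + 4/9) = 9*x*(x^2 - 2*x - 3)/(9*x^2 + 15*x + 4)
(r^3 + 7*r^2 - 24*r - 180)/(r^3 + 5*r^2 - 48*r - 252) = (r - 5)/(r - 7)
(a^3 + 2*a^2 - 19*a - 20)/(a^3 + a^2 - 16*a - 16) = (a + 5)/(a + 4)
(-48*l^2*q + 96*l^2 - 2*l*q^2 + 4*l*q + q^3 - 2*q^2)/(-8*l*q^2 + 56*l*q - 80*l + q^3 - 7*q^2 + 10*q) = (6*l + q)/(q - 5)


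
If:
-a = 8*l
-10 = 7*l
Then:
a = 80/7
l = -10/7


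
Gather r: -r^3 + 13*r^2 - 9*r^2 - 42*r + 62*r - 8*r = -r^3 + 4*r^2 + 12*r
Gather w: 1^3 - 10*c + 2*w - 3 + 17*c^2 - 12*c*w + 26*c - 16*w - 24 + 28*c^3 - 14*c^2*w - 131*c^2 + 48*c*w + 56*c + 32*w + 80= 28*c^3 - 114*c^2 + 72*c + w*(-14*c^2 + 36*c + 18) + 54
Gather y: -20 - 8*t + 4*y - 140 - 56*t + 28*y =-64*t + 32*y - 160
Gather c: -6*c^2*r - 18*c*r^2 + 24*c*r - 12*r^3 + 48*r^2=-6*c^2*r + c*(-18*r^2 + 24*r) - 12*r^3 + 48*r^2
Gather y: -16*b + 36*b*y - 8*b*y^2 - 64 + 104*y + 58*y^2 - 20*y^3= -16*b - 20*y^3 + y^2*(58 - 8*b) + y*(36*b + 104) - 64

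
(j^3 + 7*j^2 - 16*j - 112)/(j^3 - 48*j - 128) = (j^2 + 3*j - 28)/(j^2 - 4*j - 32)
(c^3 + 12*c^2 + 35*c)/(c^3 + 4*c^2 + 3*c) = (c^2 + 12*c + 35)/(c^2 + 4*c + 3)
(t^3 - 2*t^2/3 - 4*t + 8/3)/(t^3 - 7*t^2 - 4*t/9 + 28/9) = 3*(t^2 - 4)/(3*t^2 - 19*t - 14)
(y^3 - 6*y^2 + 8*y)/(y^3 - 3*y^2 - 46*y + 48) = y*(y^2 - 6*y + 8)/(y^3 - 3*y^2 - 46*y + 48)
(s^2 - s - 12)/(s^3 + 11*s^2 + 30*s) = (s^2 - s - 12)/(s*(s^2 + 11*s + 30))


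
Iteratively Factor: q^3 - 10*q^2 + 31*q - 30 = (q - 5)*(q^2 - 5*q + 6) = (q - 5)*(q - 3)*(q - 2)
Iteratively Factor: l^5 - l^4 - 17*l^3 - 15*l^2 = (l)*(l^4 - l^3 - 17*l^2 - 15*l) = l*(l - 5)*(l^3 + 4*l^2 + 3*l) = l*(l - 5)*(l + 1)*(l^2 + 3*l) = l^2*(l - 5)*(l + 1)*(l + 3)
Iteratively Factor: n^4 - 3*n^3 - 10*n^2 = (n - 5)*(n^3 + 2*n^2) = n*(n - 5)*(n^2 + 2*n) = n^2*(n - 5)*(n + 2)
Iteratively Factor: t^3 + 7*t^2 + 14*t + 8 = (t + 2)*(t^2 + 5*t + 4) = (t + 1)*(t + 2)*(t + 4)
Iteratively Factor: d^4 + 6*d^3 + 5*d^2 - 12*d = (d)*(d^3 + 6*d^2 + 5*d - 12) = d*(d + 3)*(d^2 + 3*d - 4) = d*(d - 1)*(d + 3)*(d + 4)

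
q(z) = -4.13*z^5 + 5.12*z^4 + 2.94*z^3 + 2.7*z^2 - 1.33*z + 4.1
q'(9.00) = -119793.04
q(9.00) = -207925.96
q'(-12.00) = -462383.89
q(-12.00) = 1129173.02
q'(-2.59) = -1241.19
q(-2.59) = 686.31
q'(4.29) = -5193.25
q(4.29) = -3986.77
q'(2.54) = -454.62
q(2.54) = -157.21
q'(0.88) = 11.83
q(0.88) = 7.91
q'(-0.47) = -5.05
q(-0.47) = 5.36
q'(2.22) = -223.37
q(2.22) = -51.72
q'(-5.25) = -18437.73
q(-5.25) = 20021.70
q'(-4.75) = -12535.08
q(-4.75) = 12349.28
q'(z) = -20.65*z^4 + 20.48*z^3 + 8.82*z^2 + 5.4*z - 1.33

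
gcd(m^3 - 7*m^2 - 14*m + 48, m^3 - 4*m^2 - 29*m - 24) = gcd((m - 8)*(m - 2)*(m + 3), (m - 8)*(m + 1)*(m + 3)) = m^2 - 5*m - 24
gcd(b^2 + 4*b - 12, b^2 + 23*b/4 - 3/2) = b + 6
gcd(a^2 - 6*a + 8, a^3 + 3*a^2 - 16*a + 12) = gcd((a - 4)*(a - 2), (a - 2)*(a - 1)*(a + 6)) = a - 2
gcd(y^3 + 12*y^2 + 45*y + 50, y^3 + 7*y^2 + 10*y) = y^2 + 7*y + 10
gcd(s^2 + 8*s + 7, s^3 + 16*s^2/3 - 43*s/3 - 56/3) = s^2 + 8*s + 7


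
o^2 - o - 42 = (o - 7)*(o + 6)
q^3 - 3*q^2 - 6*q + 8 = (q - 4)*(q - 1)*(q + 2)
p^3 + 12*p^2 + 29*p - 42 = (p - 1)*(p + 6)*(p + 7)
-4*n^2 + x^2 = (-2*n + x)*(2*n + x)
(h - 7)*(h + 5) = h^2 - 2*h - 35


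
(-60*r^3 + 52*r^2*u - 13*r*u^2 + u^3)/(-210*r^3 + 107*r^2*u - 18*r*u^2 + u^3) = (2*r - u)/(7*r - u)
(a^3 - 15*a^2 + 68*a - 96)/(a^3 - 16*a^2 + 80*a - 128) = (a - 3)/(a - 4)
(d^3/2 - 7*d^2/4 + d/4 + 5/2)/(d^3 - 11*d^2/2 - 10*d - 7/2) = (2*d^2 - 9*d + 10)/(2*(2*d^2 - 13*d - 7))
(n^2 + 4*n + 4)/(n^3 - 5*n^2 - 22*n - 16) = (n + 2)/(n^2 - 7*n - 8)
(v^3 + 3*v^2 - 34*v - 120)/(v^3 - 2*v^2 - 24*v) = (v + 5)/v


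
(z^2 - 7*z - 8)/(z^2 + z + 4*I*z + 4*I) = (z - 8)/(z + 4*I)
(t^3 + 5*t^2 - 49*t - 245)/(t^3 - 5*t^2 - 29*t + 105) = (t + 7)/(t - 3)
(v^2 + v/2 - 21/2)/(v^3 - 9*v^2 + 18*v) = (v + 7/2)/(v*(v - 6))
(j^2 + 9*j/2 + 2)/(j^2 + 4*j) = (j + 1/2)/j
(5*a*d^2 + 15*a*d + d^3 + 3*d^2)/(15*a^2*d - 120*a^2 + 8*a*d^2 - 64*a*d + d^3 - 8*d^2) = d*(d + 3)/(3*a*d - 24*a + d^2 - 8*d)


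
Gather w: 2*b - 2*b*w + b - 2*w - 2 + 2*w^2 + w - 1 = 3*b + 2*w^2 + w*(-2*b - 1) - 3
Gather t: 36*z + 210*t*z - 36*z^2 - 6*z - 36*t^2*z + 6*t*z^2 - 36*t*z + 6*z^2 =-36*t^2*z + t*(6*z^2 + 174*z) - 30*z^2 + 30*z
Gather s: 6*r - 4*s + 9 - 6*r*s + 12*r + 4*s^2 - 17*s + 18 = 18*r + 4*s^2 + s*(-6*r - 21) + 27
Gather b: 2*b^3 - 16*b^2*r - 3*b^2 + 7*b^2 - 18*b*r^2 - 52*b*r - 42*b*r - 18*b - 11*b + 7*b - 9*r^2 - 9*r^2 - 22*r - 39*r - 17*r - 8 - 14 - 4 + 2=2*b^3 + b^2*(4 - 16*r) + b*(-18*r^2 - 94*r - 22) - 18*r^2 - 78*r - 24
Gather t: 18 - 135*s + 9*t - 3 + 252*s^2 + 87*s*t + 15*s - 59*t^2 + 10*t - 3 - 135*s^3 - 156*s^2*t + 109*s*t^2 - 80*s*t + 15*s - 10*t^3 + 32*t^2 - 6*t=-135*s^3 + 252*s^2 - 105*s - 10*t^3 + t^2*(109*s - 27) + t*(-156*s^2 + 7*s + 13) + 12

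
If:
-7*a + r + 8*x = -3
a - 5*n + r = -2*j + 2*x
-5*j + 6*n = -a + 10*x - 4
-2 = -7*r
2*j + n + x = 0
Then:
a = 6203/5285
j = -1457/5285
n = -49/755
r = 2/7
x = 3257/5285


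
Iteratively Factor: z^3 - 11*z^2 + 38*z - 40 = (z - 2)*(z^2 - 9*z + 20) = (z - 4)*(z - 2)*(z - 5)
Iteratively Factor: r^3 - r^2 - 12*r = (r - 4)*(r^2 + 3*r) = r*(r - 4)*(r + 3)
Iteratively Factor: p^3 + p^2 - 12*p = (p + 4)*(p^2 - 3*p) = p*(p + 4)*(p - 3)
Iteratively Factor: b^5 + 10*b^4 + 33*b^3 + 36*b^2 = (b)*(b^4 + 10*b^3 + 33*b^2 + 36*b) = b*(b + 3)*(b^3 + 7*b^2 + 12*b) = b*(b + 3)*(b + 4)*(b^2 + 3*b) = b^2*(b + 3)*(b + 4)*(b + 3)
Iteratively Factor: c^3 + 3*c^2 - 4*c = (c - 1)*(c^2 + 4*c) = c*(c - 1)*(c + 4)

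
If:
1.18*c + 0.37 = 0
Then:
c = -0.31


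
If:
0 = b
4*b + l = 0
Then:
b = 0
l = 0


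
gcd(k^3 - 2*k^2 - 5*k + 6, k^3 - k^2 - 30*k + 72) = k - 3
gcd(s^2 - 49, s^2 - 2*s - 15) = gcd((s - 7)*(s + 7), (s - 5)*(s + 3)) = 1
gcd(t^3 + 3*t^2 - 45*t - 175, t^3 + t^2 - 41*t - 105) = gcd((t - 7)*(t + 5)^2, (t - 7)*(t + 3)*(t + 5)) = t^2 - 2*t - 35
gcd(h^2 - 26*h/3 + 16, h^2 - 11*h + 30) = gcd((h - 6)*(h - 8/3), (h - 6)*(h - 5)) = h - 6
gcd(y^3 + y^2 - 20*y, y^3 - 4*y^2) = y^2 - 4*y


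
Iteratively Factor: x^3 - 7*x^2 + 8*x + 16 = (x - 4)*(x^2 - 3*x - 4) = (x - 4)^2*(x + 1)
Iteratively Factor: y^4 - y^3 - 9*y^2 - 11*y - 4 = (y + 1)*(y^3 - 2*y^2 - 7*y - 4) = (y + 1)^2*(y^2 - 3*y - 4) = (y + 1)^3*(y - 4)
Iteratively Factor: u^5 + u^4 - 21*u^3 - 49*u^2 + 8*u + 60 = (u - 1)*(u^4 + 2*u^3 - 19*u^2 - 68*u - 60) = (u - 1)*(u + 2)*(u^3 - 19*u - 30) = (u - 1)*(u + 2)^2*(u^2 - 2*u - 15) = (u - 1)*(u + 2)^2*(u + 3)*(u - 5)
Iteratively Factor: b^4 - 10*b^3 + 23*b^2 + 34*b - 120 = (b - 3)*(b^3 - 7*b^2 + 2*b + 40) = (b - 4)*(b - 3)*(b^2 - 3*b - 10) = (b - 5)*(b - 4)*(b - 3)*(b + 2)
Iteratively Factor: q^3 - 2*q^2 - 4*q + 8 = (q - 2)*(q^2 - 4) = (q - 2)^2*(q + 2)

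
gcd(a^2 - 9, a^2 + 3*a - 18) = a - 3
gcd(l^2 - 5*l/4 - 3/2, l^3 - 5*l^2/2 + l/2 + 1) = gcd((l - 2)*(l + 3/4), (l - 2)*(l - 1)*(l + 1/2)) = l - 2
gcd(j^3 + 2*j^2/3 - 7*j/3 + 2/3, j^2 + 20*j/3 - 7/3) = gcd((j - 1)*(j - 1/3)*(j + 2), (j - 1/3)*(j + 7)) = j - 1/3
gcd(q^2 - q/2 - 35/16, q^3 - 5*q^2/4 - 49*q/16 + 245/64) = q - 7/4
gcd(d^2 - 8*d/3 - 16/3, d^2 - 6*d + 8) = d - 4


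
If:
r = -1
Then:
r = -1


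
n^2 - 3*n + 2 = (n - 2)*(n - 1)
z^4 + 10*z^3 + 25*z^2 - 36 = (z - 1)*(z + 2)*(z + 3)*(z + 6)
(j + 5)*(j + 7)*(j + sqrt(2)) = j^3 + sqrt(2)*j^2 + 12*j^2 + 12*sqrt(2)*j + 35*j + 35*sqrt(2)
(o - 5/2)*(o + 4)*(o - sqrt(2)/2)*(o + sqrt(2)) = o^4 + sqrt(2)*o^3/2 + 3*o^3/2 - 11*o^2 + 3*sqrt(2)*o^2/4 - 5*sqrt(2)*o - 3*o/2 + 10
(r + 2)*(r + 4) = r^2 + 6*r + 8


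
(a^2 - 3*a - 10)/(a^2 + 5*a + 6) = (a - 5)/(a + 3)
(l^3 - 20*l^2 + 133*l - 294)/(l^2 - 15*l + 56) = (l^2 - 13*l + 42)/(l - 8)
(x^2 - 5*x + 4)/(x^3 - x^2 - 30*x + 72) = (x - 1)/(x^2 + 3*x - 18)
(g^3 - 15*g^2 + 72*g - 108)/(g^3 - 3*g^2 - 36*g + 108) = (g - 6)/(g + 6)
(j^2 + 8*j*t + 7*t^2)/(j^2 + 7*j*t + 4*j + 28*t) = (j + t)/(j + 4)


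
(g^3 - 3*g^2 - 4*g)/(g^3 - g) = (g - 4)/(g - 1)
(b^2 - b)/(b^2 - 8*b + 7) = b/(b - 7)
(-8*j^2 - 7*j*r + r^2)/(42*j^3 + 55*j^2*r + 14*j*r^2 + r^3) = (-8*j + r)/(42*j^2 + 13*j*r + r^2)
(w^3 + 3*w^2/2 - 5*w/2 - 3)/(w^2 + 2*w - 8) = (2*w^3 + 3*w^2 - 5*w - 6)/(2*(w^2 + 2*w - 8))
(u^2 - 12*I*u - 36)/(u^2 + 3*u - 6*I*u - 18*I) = (u - 6*I)/(u + 3)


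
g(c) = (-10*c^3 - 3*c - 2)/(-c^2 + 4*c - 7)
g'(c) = (2*c - 4)*(-10*c^3 - 3*c - 2)/(-c^2 + 4*c - 7)^2 + (-30*c^2 - 3)/(-c^2 + 4*c - 7)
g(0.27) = 0.50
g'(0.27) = 1.16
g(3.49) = 83.82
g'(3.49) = 22.72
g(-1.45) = -2.20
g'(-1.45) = 3.41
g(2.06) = 31.83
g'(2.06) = 42.11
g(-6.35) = -35.44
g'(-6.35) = 8.54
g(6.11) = 115.69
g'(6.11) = 8.65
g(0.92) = 3.01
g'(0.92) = 8.38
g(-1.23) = -1.51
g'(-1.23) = 2.88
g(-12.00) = -87.01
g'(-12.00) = 9.48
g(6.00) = 114.74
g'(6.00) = 8.69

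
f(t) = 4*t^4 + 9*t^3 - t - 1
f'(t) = 16*t^3 + 27*t^2 - 1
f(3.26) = 759.34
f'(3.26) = 840.28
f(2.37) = 242.64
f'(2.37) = 363.65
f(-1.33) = -8.33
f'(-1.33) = 9.12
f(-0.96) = -4.61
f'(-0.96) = 9.73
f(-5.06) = 1460.25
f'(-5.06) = -1382.57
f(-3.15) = 114.67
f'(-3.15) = -233.19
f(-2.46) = 13.97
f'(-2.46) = -75.80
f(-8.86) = 18397.05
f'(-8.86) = -9009.61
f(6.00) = 7121.00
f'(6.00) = 4427.00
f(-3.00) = 83.00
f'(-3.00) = -190.00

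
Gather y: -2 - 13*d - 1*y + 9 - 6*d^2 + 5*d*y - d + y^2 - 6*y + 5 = -6*d^2 - 14*d + y^2 + y*(5*d - 7) + 12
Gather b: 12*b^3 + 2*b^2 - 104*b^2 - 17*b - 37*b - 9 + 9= 12*b^3 - 102*b^2 - 54*b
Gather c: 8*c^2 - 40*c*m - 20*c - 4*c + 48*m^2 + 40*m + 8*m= 8*c^2 + c*(-40*m - 24) + 48*m^2 + 48*m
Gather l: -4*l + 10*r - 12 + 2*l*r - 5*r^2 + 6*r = l*(2*r - 4) - 5*r^2 + 16*r - 12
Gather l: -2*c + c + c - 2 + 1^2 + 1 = 0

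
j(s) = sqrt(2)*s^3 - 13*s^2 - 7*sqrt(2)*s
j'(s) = 3*sqrt(2)*s^2 - 26*s - 7*sqrt(2)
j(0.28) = -3.76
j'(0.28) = -16.85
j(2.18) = -68.71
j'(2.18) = -46.42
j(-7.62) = -1305.12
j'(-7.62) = 434.57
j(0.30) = -4.10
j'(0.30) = -17.32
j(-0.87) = -2.16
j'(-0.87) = 15.93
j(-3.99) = -257.29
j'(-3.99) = 161.38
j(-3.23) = -151.31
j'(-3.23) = 118.34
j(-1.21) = -9.56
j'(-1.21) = 27.77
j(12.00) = 452.97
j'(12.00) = 289.04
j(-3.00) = -125.49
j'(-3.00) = 106.28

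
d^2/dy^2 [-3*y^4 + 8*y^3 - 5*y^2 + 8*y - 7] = -36*y^2 + 48*y - 10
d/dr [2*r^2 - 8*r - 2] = 4*r - 8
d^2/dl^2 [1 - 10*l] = 0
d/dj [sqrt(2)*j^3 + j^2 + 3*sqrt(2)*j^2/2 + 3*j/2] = 3*sqrt(2)*j^2 + 2*j + 3*sqrt(2)*j + 3/2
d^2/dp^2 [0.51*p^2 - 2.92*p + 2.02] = 1.02000000000000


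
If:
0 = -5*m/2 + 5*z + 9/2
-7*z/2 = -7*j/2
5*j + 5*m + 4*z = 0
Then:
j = -9/19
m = 81/95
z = -9/19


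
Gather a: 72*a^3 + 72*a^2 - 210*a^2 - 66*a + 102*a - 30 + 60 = 72*a^3 - 138*a^2 + 36*a + 30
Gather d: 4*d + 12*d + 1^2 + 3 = 16*d + 4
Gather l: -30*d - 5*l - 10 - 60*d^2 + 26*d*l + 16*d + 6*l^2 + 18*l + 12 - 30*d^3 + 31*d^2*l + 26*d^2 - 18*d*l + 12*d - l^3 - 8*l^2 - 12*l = -30*d^3 - 34*d^2 - 2*d - l^3 - 2*l^2 + l*(31*d^2 + 8*d + 1) + 2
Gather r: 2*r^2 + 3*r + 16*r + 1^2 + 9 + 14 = 2*r^2 + 19*r + 24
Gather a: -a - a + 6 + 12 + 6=24 - 2*a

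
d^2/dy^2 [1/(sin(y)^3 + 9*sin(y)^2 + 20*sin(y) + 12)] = (-9*sin(y)^5 - 90*sin(y)^4 - 262*sin(y)^3 - 26*sin(y)^2 + 664*sin(y) + 584)/((sin(y) + 1)^2*(sin(y) + 2)^3*(sin(y) + 6)^3)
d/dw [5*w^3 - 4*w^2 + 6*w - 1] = 15*w^2 - 8*w + 6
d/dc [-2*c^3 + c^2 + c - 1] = -6*c^2 + 2*c + 1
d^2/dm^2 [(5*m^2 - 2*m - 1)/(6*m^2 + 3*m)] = 2*(-18*m^3 - 12*m^2 - 6*m - 1)/(3*m^3*(8*m^3 + 12*m^2 + 6*m + 1))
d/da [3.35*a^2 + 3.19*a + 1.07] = 6.7*a + 3.19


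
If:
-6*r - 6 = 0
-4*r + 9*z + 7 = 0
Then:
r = -1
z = -11/9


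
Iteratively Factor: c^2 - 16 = (c - 4)*(c + 4)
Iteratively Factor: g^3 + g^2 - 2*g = (g - 1)*(g^2 + 2*g) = g*(g - 1)*(g + 2)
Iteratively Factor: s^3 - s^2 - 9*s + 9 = (s - 3)*(s^2 + 2*s - 3) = (s - 3)*(s - 1)*(s + 3)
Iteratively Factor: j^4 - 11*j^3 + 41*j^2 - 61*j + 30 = (j - 1)*(j^3 - 10*j^2 + 31*j - 30) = (j - 3)*(j - 1)*(j^2 - 7*j + 10) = (j - 3)*(j - 2)*(j - 1)*(j - 5)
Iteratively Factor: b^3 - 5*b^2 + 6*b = (b - 2)*(b^2 - 3*b) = b*(b - 2)*(b - 3)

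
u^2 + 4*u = u*(u + 4)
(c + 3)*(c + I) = c^2 + 3*c + I*c + 3*I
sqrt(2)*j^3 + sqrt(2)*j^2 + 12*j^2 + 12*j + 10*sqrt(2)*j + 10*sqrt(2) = (j + sqrt(2))*(j + 5*sqrt(2))*(sqrt(2)*j + sqrt(2))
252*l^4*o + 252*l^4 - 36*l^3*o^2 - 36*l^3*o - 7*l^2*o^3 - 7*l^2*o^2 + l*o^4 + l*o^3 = (-7*l + o)*(-6*l + o)*(6*l + o)*(l*o + l)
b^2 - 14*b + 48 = (b - 8)*(b - 6)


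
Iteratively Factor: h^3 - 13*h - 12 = (h + 1)*(h^2 - h - 12) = (h - 4)*(h + 1)*(h + 3)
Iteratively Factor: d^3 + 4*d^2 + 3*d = (d + 1)*(d^2 + 3*d) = (d + 1)*(d + 3)*(d)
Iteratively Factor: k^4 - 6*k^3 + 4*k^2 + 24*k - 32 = (k - 4)*(k^3 - 2*k^2 - 4*k + 8) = (k - 4)*(k - 2)*(k^2 - 4) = (k - 4)*(k - 2)^2*(k + 2)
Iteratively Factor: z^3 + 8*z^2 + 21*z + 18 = (z + 3)*(z^2 + 5*z + 6) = (z + 3)^2*(z + 2)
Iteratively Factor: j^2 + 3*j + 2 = (j + 2)*(j + 1)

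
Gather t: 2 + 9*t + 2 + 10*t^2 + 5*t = 10*t^2 + 14*t + 4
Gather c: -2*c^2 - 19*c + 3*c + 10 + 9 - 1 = -2*c^2 - 16*c + 18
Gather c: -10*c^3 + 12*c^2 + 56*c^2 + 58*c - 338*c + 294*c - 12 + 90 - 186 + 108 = -10*c^3 + 68*c^2 + 14*c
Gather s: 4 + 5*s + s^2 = s^2 + 5*s + 4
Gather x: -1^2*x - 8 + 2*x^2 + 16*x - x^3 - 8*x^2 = -x^3 - 6*x^2 + 15*x - 8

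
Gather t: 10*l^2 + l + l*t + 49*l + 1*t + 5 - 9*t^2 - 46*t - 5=10*l^2 + 50*l - 9*t^2 + t*(l - 45)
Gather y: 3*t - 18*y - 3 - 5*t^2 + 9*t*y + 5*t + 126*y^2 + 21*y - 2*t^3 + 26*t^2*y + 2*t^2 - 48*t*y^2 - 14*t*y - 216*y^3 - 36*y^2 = -2*t^3 - 3*t^2 + 8*t - 216*y^3 + y^2*(90 - 48*t) + y*(26*t^2 - 5*t + 3) - 3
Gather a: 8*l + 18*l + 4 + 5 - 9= 26*l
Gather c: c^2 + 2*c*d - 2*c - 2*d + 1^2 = c^2 + c*(2*d - 2) - 2*d + 1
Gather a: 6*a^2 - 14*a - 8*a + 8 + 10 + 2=6*a^2 - 22*a + 20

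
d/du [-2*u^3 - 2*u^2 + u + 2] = -6*u^2 - 4*u + 1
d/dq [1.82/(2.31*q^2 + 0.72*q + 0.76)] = (-8.4084*q - 1.3104)/(2.31*q^2 + 0.72*q + 0.76)^2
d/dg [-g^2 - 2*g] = -2*g - 2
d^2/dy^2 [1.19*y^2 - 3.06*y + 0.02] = 2.38000000000000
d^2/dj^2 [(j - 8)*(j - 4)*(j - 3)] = 6*j - 30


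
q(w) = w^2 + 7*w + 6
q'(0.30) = 7.60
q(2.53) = 30.11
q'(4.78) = 16.56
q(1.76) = 21.42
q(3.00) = 36.00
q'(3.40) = 13.80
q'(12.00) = 31.00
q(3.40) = 41.36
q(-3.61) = -6.24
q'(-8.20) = -9.40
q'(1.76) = 10.52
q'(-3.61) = -0.22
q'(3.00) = 13.00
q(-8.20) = 15.84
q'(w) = 2*w + 7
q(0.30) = 8.19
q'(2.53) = 12.06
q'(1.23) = 9.46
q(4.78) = 62.31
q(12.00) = 234.00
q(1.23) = 16.12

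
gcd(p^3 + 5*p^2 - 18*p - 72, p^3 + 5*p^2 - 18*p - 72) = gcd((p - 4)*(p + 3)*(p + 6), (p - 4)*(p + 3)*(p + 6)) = p^3 + 5*p^2 - 18*p - 72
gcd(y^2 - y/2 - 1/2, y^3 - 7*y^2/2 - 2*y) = y + 1/2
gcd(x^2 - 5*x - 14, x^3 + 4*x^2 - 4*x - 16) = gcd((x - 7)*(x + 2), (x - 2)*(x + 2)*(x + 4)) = x + 2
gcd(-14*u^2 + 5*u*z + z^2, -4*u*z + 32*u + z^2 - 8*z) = 1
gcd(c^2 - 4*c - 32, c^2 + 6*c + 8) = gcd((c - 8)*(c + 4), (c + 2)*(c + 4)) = c + 4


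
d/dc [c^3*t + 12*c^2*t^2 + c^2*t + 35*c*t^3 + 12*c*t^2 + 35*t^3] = t*(3*c^2 + 24*c*t + 2*c + 35*t^2 + 12*t)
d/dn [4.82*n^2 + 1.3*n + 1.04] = 9.64*n + 1.3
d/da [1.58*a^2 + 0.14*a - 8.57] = 3.16*a + 0.14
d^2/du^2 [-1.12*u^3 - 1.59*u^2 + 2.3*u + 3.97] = -6.72*u - 3.18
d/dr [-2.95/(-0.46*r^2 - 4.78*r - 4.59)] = (-2.714*r - 14.101)/(0.46*r^2 + 4.78*r + 4.59)^2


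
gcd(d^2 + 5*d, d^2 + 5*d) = d^2 + 5*d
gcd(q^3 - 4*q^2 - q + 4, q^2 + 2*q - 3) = q - 1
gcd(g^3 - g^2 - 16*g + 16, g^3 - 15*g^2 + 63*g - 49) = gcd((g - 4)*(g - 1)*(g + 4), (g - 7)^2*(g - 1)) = g - 1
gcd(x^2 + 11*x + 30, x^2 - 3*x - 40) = x + 5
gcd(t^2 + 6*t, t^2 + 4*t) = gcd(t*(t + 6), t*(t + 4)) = t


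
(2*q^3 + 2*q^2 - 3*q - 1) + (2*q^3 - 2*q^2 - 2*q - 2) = 4*q^3 - 5*q - 3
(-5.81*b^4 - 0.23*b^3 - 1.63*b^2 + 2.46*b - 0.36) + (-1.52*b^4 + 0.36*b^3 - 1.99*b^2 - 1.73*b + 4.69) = -7.33*b^4 + 0.13*b^3 - 3.62*b^2 + 0.73*b + 4.33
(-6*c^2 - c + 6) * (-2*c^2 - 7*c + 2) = 12*c^4 + 44*c^3 - 17*c^2 - 44*c + 12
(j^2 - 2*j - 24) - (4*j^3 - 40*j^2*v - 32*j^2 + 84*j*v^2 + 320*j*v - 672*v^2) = -4*j^3 + 40*j^2*v + 33*j^2 - 84*j*v^2 - 320*j*v - 2*j + 672*v^2 - 24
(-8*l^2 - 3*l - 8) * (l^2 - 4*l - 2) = -8*l^4 + 29*l^3 + 20*l^2 + 38*l + 16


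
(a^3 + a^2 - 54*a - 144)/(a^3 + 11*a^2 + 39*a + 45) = (a^2 - 2*a - 48)/(a^2 + 8*a + 15)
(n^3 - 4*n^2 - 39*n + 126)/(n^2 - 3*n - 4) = (-n^3 + 4*n^2 + 39*n - 126)/(-n^2 + 3*n + 4)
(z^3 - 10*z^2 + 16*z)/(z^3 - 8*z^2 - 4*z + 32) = z/(z + 2)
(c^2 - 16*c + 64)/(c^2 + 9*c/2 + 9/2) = 2*(c^2 - 16*c + 64)/(2*c^2 + 9*c + 9)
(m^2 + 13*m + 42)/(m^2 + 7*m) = (m + 6)/m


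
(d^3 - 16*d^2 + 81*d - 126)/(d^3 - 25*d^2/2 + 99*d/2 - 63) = 2*(d - 7)/(2*d - 7)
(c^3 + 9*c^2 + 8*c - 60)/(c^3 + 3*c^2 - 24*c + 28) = (c^2 + 11*c + 30)/(c^2 + 5*c - 14)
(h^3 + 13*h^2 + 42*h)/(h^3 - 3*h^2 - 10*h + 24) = h*(h^2 + 13*h + 42)/(h^3 - 3*h^2 - 10*h + 24)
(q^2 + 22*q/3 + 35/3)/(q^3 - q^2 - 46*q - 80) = (q + 7/3)/(q^2 - 6*q - 16)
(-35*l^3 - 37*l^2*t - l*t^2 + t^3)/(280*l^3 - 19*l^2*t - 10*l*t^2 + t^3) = (l + t)/(-8*l + t)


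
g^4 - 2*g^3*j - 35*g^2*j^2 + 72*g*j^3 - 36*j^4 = (g - 6*j)*(g - j)^2*(g + 6*j)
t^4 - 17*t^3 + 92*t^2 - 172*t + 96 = (t - 8)*(t - 6)*(t - 2)*(t - 1)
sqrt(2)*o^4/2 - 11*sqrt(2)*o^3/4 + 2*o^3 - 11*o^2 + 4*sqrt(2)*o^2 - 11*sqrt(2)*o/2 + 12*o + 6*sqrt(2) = (o - 4)*(o - 3/2)*(o + sqrt(2))*(sqrt(2)*o/2 + 1)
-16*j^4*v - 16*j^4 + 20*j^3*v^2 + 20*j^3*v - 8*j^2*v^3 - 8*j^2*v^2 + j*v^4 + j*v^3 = (-4*j + v)*(-2*j + v)^2*(j*v + j)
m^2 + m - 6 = (m - 2)*(m + 3)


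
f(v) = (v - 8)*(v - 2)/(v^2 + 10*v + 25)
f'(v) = (-2*v - 10)*(v - 8)*(v - 2)/(v^2 + 10*v + 25)^2 + (v - 8)/(v^2 + 10*v + 25) + (v - 2)/(v^2 + 10*v + 25)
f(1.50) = 0.08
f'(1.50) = -0.19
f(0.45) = 0.39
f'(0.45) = -0.45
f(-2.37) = 6.55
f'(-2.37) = -7.11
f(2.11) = -0.01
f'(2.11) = -0.11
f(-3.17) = 17.24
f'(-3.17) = -23.73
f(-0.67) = 1.23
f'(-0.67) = -1.18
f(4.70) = -0.09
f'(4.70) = 0.01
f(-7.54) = 22.98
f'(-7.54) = 14.21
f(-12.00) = 5.71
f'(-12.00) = 0.94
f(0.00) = 0.64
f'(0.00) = -0.66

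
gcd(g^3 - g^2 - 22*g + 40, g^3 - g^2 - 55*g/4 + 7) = g - 4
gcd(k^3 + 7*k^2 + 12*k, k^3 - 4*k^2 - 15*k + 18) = k + 3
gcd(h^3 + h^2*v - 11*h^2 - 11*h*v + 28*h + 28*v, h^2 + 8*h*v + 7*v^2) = h + v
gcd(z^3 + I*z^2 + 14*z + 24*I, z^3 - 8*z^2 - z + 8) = 1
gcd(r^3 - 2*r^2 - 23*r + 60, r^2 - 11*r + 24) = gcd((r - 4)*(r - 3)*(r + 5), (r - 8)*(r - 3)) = r - 3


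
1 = 1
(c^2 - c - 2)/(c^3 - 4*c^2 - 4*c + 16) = (c + 1)/(c^2 - 2*c - 8)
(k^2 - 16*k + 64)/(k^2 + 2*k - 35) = (k^2 - 16*k + 64)/(k^2 + 2*k - 35)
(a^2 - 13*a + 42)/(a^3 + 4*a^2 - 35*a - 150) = (a - 7)/(a^2 + 10*a + 25)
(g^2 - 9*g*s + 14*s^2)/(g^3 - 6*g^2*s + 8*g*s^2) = (-g + 7*s)/(g*(-g + 4*s))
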